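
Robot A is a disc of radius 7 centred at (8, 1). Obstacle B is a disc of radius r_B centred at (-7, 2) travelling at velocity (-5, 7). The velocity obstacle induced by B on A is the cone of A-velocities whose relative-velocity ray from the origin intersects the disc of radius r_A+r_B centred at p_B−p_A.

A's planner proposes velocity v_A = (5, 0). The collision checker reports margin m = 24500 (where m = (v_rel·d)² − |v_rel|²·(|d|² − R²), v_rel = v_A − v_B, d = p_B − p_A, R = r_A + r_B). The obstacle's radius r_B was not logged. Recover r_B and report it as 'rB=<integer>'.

m = 24500
d = (-15, 1);  v_rel = (10, -7),  |v_rel|² = 149
v_rel×d = (10)·(1) − (-7)·(-15) = -95
since m = R²·149 − (-95)²:  R² = (9025 + 24500) / 149 = 225
R = √225 = 15  ⇒  r_B = 15 − 7 = 8

rB=8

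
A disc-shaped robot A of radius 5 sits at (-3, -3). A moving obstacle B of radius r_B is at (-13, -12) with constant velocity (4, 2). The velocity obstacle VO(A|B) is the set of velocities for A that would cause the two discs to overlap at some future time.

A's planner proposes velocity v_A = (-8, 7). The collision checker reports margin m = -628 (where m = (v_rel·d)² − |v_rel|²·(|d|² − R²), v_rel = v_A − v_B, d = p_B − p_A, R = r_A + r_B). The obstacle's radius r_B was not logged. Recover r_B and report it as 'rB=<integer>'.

m = -628
d = (-10, -9);  v_rel = (-12, 5),  |v_rel|² = 169
v_rel×d = (-12)·(-9) − (5)·(-10) = 158
since m = R²·169 − 158²:  R² = (24964 + -628) / 169 = 144
R = √144 = 12  ⇒  r_B = 12 − 5 = 7

rB=7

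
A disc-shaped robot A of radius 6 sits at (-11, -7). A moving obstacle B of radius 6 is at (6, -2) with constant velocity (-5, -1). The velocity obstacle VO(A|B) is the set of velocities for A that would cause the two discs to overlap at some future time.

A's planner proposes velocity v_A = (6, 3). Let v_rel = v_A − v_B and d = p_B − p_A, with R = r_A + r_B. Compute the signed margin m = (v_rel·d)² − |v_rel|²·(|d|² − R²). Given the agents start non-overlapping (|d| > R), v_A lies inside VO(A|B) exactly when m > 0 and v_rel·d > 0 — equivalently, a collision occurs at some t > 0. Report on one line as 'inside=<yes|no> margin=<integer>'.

d = (17, 5),  |d|² = 314;  R = 6+6 = 12,  c = 314−12² = 170
v_rel = (11, 4),  |v_rel|² = 137;  v_rel·d = (11)·(17) + (4)·(5) = 207
137·t² − 414·t + 170 = 0  ⇒  m = 207² − 137·170 = 19559
m = 19559 > 0,  v_rel·d = 207 > 0  ⇒  inside

inside=yes margin=19559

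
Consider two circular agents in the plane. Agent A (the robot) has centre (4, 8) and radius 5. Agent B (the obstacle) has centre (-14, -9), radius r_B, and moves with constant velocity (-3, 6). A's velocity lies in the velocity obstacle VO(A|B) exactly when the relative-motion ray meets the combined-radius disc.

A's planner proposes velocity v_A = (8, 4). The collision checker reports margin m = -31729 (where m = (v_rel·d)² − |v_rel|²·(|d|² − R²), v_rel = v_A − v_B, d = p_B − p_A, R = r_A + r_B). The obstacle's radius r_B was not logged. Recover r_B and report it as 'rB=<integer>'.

m = -31729
d = (-18, -17);  v_rel = (11, -2),  |v_rel|² = 125
v_rel×d = (11)·(-17) − (-2)·(-18) = -223
since m = R²·125 − (-223)²:  R² = (49729 + -31729) / 125 = 144
R = √144 = 12  ⇒  r_B = 12 − 5 = 7

rB=7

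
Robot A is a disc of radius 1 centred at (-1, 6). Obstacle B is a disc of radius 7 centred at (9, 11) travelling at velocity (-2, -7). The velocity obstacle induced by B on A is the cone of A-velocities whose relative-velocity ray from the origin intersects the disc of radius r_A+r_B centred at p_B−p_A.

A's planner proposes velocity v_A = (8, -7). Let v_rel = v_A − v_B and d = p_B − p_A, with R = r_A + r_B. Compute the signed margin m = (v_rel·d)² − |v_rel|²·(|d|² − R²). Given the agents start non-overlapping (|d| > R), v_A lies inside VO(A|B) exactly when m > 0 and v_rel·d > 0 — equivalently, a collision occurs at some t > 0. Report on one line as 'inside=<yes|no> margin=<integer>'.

d = (10, 5),  |d|² = 125;  R = 1+7 = 8,  c = 125−8² = 61
v_rel = (10, 0),  |v_rel|² = 100;  v_rel·d = (10)·(10) + (0)·(5) = 100
100·t² − 200·t + 61 = 0  ⇒  m = 100² − 100·61 = 3900
m = 3900 > 0,  v_rel·d = 100 > 0  ⇒  inside

inside=yes margin=3900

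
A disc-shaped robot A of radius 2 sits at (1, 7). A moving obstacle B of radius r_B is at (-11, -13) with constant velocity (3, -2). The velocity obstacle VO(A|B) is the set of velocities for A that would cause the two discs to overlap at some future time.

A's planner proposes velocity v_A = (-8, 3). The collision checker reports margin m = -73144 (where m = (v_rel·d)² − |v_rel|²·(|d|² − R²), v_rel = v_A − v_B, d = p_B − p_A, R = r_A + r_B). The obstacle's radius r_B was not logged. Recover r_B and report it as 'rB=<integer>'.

m = -73144
d = (-12, -20);  v_rel = (-11, 5),  |v_rel|² = 146
v_rel×d = (-11)·(-20) − (5)·(-12) = 280
since m = R²·146 − 280²:  R² = (78400 + -73144) / 146 = 36
R = √36 = 6  ⇒  r_B = 6 − 2 = 4

rB=4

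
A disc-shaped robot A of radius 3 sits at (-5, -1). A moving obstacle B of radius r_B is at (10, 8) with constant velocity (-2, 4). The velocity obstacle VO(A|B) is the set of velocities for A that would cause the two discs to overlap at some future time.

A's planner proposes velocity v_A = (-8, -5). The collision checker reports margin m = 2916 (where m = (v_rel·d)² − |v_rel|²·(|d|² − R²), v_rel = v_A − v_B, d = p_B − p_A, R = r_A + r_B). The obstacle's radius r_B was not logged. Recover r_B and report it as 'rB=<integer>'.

m = 2916
d = (15, 9);  v_rel = (-6, -9),  |v_rel|² = 117
v_rel×d = (-6)·(9) − (-9)·(15) = 81
since m = R²·117 − 81²:  R² = (6561 + 2916) / 117 = 81
R = √81 = 9  ⇒  r_B = 9 − 3 = 6

rB=6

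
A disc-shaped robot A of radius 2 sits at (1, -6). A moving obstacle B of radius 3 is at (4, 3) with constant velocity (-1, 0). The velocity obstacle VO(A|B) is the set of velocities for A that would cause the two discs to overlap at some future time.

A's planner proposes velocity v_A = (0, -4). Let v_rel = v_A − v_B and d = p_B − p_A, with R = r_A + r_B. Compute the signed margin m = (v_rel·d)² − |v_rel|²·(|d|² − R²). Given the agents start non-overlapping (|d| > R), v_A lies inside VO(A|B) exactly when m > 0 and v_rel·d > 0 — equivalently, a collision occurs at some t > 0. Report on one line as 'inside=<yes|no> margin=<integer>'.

d = (3, 9),  |d|² = 90;  R = 2+3 = 5,  c = 90−5² = 65
v_rel = (1, -4),  |v_rel|² = 17;  v_rel·d = (1)·(3) + (-4)·(9) = -33
17·t² + 66·t + 65 = 0  ⇒  m = (-33)² − 17·65 = -16
m = -16 < 0,  v_rel·d = -33 < 0  ⇒  outside

inside=no margin=-16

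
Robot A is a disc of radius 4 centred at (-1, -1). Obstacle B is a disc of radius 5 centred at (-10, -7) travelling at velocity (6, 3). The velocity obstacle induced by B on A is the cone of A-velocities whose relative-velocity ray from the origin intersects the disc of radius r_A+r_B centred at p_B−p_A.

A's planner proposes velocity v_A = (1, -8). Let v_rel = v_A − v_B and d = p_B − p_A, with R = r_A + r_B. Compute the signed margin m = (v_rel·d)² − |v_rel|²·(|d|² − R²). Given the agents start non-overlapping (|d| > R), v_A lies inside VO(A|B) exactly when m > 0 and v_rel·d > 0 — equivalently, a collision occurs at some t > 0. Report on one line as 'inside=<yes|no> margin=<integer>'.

d = (-9, -6),  |d|² = 117;  R = 4+5 = 9,  c = 117−9² = 36
v_rel = (-5, -11),  |v_rel|² = 146;  v_rel·d = (-5)·(-9) + (-11)·(-6) = 111
146·t² − 222·t + 36 = 0  ⇒  m = 111² − 146·36 = 7065
m = 7065 > 0,  v_rel·d = 111 > 0  ⇒  inside

inside=yes margin=7065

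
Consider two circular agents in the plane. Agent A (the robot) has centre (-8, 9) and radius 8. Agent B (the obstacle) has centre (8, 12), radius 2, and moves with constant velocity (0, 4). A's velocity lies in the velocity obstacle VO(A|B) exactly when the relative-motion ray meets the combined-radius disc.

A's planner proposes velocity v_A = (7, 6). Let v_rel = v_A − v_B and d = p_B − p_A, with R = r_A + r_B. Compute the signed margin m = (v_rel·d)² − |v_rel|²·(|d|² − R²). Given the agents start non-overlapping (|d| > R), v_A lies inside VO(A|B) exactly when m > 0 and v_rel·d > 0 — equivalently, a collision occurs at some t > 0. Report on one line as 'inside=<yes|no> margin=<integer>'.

d = (16, 3),  |d|² = 265;  R = 8+2 = 10,  c = 265−10² = 165
v_rel = (7, 2),  |v_rel|² = 53;  v_rel·d = (7)·(16) + (2)·(3) = 118
53·t² − 236·t + 165 = 0  ⇒  m = 118² − 53·165 = 5179
m = 5179 > 0,  v_rel·d = 118 > 0  ⇒  inside

inside=yes margin=5179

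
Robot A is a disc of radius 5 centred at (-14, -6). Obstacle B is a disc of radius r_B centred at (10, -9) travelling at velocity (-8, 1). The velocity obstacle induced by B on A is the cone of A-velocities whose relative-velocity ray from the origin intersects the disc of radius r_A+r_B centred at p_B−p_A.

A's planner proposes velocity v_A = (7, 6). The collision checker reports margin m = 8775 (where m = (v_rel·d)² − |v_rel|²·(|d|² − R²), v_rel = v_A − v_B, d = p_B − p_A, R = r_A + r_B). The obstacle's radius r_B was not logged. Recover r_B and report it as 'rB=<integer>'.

m = 8775
d = (24, -3);  v_rel = (15, 5),  |v_rel|² = 250
v_rel×d = (15)·(-3) − (5)·(24) = -165
since m = R²·250 − (-165)²:  R² = (27225 + 8775) / 250 = 144
R = √144 = 12  ⇒  r_B = 12 − 5 = 7

rB=7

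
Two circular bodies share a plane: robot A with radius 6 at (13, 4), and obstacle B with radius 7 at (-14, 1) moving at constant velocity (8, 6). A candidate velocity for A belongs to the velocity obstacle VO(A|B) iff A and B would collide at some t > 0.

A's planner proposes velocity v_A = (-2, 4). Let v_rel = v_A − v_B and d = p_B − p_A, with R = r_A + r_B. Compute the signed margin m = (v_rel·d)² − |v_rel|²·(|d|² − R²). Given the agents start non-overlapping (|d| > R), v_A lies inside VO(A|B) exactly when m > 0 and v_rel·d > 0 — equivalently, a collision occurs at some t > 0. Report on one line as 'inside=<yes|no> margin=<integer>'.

d = (-27, -3),  |d|² = 738;  R = 6+7 = 13,  c = 738−13² = 569
v_rel = (-10, -2),  |v_rel|² = 104;  v_rel·d = (-10)·(-27) + (-2)·(-3) = 276
104·t² − 552·t + 569 = 0  ⇒  m = 276² − 104·569 = 17000
m = 17000 > 0,  v_rel·d = 276 > 0  ⇒  inside

inside=yes margin=17000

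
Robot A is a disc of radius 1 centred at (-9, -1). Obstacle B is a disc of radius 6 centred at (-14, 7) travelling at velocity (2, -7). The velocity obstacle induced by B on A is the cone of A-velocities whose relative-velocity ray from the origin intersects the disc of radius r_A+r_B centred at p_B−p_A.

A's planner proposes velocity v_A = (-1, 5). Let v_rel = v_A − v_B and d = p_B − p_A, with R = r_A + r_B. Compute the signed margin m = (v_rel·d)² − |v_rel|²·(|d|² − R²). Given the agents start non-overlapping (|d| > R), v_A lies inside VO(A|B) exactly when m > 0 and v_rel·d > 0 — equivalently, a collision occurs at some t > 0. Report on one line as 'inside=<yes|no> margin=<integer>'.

d = (-5, 8),  |d|² = 89;  R = 1+6 = 7,  c = 89−7² = 40
v_rel = (-3, 12),  |v_rel|² = 153;  v_rel·d = (-3)·(-5) + (12)·(8) = 111
153·t² − 222·t + 40 = 0  ⇒  m = 111² − 153·40 = 6201
m = 6201 > 0,  v_rel·d = 111 > 0  ⇒  inside

inside=yes margin=6201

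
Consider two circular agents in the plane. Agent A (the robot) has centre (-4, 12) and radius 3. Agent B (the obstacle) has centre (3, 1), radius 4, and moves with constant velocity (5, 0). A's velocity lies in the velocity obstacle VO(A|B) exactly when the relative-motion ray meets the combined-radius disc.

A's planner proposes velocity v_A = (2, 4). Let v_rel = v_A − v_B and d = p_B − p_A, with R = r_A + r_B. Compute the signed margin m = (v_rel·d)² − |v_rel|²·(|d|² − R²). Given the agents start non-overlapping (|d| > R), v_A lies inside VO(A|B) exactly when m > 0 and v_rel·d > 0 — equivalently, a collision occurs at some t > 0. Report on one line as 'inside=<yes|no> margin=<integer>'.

d = (7, -11),  |d|² = 170;  R = 3+4 = 7,  c = 170−7² = 121
v_rel = (-3, 4),  |v_rel|² = 25;  v_rel·d = (-3)·(7) + (4)·(-11) = -65
25·t² + 130·t + 121 = 0  ⇒  m = (-65)² − 25·121 = 1200
m = 1200 > 0,  v_rel·d = -65 < 0  ⇒  outside

inside=no margin=1200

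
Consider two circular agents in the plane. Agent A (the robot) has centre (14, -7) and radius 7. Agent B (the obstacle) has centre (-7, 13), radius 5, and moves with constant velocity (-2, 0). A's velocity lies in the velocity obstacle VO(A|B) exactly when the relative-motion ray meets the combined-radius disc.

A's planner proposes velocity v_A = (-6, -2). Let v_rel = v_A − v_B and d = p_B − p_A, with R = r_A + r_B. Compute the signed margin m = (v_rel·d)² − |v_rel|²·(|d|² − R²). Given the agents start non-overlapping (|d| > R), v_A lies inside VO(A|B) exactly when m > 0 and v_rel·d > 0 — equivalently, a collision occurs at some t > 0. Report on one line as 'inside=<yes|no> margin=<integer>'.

d = (-21, 20),  |d|² = 841;  R = 7+5 = 12,  c = 841−12² = 697
v_rel = (-4, -2),  |v_rel|² = 20;  v_rel·d = (-4)·(-21) + (-2)·(20) = 44
20·t² − 88·t + 697 = 0  ⇒  m = 44² − 20·697 = -12004
m = -12004 < 0,  v_rel·d = 44 > 0  ⇒  outside

inside=no margin=-12004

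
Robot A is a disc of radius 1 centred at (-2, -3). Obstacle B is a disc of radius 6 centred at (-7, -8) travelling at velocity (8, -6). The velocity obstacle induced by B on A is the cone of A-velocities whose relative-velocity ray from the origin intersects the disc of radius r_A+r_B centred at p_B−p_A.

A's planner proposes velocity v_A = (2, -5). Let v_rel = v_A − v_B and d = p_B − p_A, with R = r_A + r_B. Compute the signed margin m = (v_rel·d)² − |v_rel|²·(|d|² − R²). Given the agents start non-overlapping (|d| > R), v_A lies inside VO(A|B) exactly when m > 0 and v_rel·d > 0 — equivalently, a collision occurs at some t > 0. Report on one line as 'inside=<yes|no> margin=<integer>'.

d = (-5, -5),  |d|² = 50;  R = 1+6 = 7,  c = 50−7² = 1
v_rel = (-6, 1),  |v_rel|² = 37;  v_rel·d = (-6)·(-5) + (1)·(-5) = 25
37·t² − 50·t + 1 = 0  ⇒  m = 25² − 37·1 = 588
m = 588 > 0,  v_rel·d = 25 > 0  ⇒  inside

inside=yes margin=588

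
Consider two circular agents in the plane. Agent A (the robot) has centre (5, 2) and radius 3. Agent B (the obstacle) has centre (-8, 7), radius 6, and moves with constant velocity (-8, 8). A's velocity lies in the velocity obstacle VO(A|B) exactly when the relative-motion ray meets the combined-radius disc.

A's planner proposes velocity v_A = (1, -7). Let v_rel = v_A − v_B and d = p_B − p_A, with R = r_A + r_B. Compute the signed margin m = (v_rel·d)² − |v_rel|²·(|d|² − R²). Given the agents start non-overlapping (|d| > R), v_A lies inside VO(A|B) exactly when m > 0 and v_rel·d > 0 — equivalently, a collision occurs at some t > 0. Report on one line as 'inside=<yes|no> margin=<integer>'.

d = (-13, 5),  |d|² = 194;  R = 3+6 = 9,  c = 194−9² = 113
v_rel = (9, -15),  |v_rel|² = 306;  v_rel·d = (9)·(-13) + (-15)·(5) = -192
306·t² + 384·t + 113 = 0  ⇒  m = (-192)² − 306·113 = 2286
m = 2286 > 0,  v_rel·d = -192 < 0  ⇒  outside

inside=no margin=2286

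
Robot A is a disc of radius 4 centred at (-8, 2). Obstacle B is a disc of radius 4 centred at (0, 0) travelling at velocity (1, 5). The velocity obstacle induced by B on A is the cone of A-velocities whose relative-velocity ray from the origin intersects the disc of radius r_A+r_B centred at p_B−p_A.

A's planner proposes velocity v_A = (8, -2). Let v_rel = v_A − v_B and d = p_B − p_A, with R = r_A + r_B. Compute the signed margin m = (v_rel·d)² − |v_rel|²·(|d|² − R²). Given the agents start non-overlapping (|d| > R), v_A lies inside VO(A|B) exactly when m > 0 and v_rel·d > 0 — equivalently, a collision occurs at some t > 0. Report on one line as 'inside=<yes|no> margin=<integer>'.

d = (8, -2),  |d|² = 68;  R = 4+4 = 8,  c = 68−8² = 4
v_rel = (7, -7),  |v_rel|² = 98;  v_rel·d = (7)·(8) + (-7)·(-2) = 70
98·t² − 140·t + 4 = 0  ⇒  m = 70² − 98·4 = 4508
m = 4508 > 0,  v_rel·d = 70 > 0  ⇒  inside

inside=yes margin=4508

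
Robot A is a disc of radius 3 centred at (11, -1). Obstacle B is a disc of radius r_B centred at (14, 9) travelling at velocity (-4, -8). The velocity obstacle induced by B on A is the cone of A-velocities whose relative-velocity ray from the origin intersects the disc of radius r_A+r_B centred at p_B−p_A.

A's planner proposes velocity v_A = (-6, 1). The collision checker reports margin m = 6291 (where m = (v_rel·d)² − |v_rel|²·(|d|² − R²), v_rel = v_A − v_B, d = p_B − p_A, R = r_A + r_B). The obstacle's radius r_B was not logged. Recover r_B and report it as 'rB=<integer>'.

m = 6291
d = (3, 10);  v_rel = (-2, 9),  |v_rel|² = 85
v_rel×d = (-2)·(10) − (9)·(3) = -47
since m = R²·85 − (-47)²:  R² = (2209 + 6291) / 85 = 100
R = √100 = 10  ⇒  r_B = 10 − 3 = 7

rB=7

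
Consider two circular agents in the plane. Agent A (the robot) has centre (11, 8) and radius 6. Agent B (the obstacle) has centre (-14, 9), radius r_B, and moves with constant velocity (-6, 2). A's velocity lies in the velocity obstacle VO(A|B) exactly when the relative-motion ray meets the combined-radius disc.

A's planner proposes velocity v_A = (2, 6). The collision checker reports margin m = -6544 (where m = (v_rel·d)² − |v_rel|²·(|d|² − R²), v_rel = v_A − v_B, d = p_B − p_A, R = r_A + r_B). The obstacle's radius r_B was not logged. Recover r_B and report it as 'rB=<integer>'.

m = -6544
d = (-25, 1);  v_rel = (8, 4),  |v_rel|² = 80
v_rel×d = (8)·(1) − (4)·(-25) = 108
since m = R²·80 − 108²:  R² = (11664 + -6544) / 80 = 64
R = √64 = 8  ⇒  r_B = 8 − 6 = 2

rB=2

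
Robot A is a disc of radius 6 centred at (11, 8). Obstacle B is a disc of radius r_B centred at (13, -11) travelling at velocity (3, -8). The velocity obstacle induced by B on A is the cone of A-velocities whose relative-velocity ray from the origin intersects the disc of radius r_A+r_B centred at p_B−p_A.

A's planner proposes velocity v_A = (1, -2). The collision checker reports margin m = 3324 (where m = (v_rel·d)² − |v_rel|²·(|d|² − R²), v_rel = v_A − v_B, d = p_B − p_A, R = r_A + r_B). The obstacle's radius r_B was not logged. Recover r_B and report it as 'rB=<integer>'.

m = 3324
d = (2, -19);  v_rel = (-2, 6),  |v_rel|² = 40
v_rel×d = (-2)·(-19) − (6)·(2) = 26
since m = R²·40 − 26²:  R² = (676 + 3324) / 40 = 100
R = √100 = 10  ⇒  r_B = 10 − 6 = 4

rB=4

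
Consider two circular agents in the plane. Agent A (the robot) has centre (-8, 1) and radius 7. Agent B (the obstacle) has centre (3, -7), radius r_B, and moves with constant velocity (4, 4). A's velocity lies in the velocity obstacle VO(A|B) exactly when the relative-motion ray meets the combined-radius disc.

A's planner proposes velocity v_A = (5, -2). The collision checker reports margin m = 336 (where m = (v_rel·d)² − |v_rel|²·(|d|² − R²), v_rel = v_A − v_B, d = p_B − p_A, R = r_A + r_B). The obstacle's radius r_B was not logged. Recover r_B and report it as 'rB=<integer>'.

m = 336
d = (11, -8);  v_rel = (1, -6),  |v_rel|² = 37
v_rel×d = (1)·(-8) − (-6)·(11) = 58
since m = R²·37 − 58²:  R² = (3364 + 336) / 37 = 100
R = √100 = 10  ⇒  r_B = 10 − 7 = 3

rB=3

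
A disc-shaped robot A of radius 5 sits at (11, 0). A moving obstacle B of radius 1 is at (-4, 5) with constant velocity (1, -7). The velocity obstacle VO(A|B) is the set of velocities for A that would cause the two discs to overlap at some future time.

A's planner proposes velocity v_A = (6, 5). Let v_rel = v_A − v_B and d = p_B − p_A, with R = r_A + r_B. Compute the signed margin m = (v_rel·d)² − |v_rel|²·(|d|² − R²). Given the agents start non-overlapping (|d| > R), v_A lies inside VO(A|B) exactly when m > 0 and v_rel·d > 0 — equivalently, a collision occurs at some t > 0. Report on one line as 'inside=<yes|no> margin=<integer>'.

d = (-15, 5),  |d|² = 250;  R = 5+1 = 6,  c = 250−6² = 214
v_rel = (5, 12),  |v_rel|² = 169;  v_rel·d = (5)·(-15) + (12)·(5) = -15
169·t² + 30·t + 214 = 0  ⇒  m = (-15)² − 169·214 = -35941
m = -35941 < 0,  v_rel·d = -15 < 0  ⇒  outside

inside=no margin=-35941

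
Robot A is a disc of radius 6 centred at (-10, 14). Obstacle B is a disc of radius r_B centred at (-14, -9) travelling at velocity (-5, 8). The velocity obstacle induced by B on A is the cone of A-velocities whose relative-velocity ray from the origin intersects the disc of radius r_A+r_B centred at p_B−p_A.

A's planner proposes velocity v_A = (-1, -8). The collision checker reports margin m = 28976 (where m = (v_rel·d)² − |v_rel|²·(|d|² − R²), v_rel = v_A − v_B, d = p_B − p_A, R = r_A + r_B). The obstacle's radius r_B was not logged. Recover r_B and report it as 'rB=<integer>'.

m = 28976
d = (-4, -23);  v_rel = (4, -16),  |v_rel|² = 272
v_rel×d = (4)·(-23) − (-16)·(-4) = -156
since m = R²·272 − (-156)²:  R² = (24336 + 28976) / 272 = 196
R = √196 = 14  ⇒  r_B = 14 − 6 = 8

rB=8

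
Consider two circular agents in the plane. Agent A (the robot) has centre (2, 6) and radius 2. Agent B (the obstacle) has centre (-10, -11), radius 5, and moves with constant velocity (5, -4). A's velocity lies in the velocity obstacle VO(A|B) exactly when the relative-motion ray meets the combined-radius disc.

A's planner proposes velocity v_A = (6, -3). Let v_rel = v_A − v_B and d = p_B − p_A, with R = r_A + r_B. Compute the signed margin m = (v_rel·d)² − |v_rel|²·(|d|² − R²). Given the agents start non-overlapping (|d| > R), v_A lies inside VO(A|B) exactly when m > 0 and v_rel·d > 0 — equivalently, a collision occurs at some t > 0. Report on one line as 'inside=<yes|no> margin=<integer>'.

d = (-12, -17),  |d|² = 433;  R = 2+5 = 7,  c = 433−7² = 384
v_rel = (1, 1),  |v_rel|² = 2;  v_rel·d = (1)·(-12) + (1)·(-17) = -29
2·t² + 58·t + 384 = 0  ⇒  m = (-29)² − 2·384 = 73
m = 73 > 0,  v_rel·d = -29 < 0  ⇒  outside

inside=no margin=73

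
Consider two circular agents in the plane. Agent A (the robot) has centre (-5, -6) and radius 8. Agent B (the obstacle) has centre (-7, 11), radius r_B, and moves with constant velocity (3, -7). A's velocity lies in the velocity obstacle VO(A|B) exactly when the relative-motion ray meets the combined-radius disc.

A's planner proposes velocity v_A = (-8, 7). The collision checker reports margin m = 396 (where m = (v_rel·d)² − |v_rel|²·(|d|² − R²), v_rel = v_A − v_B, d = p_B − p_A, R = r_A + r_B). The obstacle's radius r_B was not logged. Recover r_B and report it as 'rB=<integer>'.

m = 396
d = (-2, 17);  v_rel = (-11, 14),  |v_rel|² = 317
v_rel×d = (-11)·(17) − (14)·(-2) = -159
since m = R²·317 − (-159)²:  R² = (25281 + 396) / 317 = 81
R = √81 = 9  ⇒  r_B = 9 − 8 = 1

rB=1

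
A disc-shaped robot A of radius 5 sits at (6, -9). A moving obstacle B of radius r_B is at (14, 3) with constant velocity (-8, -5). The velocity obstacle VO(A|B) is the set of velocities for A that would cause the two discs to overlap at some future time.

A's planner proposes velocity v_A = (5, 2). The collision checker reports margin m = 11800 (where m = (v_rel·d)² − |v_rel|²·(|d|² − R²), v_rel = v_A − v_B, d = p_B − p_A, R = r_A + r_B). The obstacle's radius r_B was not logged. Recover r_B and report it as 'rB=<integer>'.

m = 11800
d = (8, 12);  v_rel = (13, 7),  |v_rel|² = 218
v_rel×d = (13)·(12) − (7)·(8) = 100
since m = R²·218 − 100²:  R² = (10000 + 11800) / 218 = 100
R = √100 = 10  ⇒  r_B = 10 − 5 = 5

rB=5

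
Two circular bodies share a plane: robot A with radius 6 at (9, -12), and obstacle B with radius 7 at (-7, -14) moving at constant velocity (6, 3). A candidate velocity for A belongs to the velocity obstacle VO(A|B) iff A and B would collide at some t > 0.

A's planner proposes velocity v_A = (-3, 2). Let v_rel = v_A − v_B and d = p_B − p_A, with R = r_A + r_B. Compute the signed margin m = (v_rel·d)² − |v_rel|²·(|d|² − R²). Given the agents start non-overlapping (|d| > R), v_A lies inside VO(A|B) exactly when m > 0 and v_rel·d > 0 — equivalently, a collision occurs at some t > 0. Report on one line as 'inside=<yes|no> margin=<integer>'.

d = (-16, -2),  |d|² = 260;  R = 6+7 = 13,  c = 260−13² = 91
v_rel = (-9, -1),  |v_rel|² = 82;  v_rel·d = (-9)·(-16) + (-1)·(-2) = 146
82·t² − 292·t + 91 = 0  ⇒  m = 146² − 82·91 = 13854
m = 13854 > 0,  v_rel·d = 146 > 0  ⇒  inside

inside=yes margin=13854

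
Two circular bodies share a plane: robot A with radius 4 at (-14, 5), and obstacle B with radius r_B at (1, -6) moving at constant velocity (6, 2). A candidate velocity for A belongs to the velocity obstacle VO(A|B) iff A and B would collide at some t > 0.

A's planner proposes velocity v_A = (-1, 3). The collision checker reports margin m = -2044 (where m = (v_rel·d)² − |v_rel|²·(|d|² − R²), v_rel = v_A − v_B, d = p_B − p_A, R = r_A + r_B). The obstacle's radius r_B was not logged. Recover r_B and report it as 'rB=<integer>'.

m = -2044
d = (15, -11);  v_rel = (-7, 1),  |v_rel|² = 50
v_rel×d = (-7)·(-11) − (1)·(15) = 62
since m = R²·50 − 62²:  R² = (3844 + -2044) / 50 = 36
R = √36 = 6  ⇒  r_B = 6 − 4 = 2

rB=2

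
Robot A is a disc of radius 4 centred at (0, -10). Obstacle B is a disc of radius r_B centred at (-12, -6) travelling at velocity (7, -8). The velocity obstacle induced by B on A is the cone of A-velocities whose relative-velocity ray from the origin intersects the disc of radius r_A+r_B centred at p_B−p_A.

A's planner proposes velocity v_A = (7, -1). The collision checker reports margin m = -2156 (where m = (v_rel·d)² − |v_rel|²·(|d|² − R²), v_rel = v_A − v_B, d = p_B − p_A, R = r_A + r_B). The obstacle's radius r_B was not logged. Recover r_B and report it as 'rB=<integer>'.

m = -2156
d = (-12, 4);  v_rel = (0, 7),  |v_rel|² = 49
v_rel×d = (0)·(4) − (7)·(-12) = 84
since m = R²·49 − 84²:  R² = (7056 + -2156) / 49 = 100
R = √100 = 10  ⇒  r_B = 10 − 4 = 6

rB=6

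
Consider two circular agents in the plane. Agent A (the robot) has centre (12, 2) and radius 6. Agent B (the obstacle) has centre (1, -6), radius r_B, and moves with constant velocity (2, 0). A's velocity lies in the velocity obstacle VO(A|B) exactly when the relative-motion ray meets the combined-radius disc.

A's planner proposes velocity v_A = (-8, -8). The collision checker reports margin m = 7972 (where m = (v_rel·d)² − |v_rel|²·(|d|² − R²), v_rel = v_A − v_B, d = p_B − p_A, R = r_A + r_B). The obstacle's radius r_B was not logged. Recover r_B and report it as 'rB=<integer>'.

m = 7972
d = (-11, -8);  v_rel = (-10, -8),  |v_rel|² = 164
v_rel×d = (-10)·(-8) − (-8)·(-11) = -8
since m = R²·164 − (-8)²:  R² = (64 + 7972) / 164 = 49
R = √49 = 7  ⇒  r_B = 7 − 6 = 1

rB=1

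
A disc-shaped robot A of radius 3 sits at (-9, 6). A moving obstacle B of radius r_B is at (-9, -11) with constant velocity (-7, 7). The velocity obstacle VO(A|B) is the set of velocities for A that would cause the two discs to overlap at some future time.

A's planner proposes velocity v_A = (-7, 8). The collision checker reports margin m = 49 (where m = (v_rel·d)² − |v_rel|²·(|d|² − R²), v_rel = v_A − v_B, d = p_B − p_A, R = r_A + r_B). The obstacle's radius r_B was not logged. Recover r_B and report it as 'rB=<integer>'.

m = 49
d = (0, -17);  v_rel = (0, 1),  |v_rel|² = 1
v_rel×d = (0)·(-17) − (1)·(0) = 0
since m = R²·1 − 0²:  R² = (0 + 49) / 1 = 49
R = √49 = 7  ⇒  r_B = 7 − 3 = 4

rB=4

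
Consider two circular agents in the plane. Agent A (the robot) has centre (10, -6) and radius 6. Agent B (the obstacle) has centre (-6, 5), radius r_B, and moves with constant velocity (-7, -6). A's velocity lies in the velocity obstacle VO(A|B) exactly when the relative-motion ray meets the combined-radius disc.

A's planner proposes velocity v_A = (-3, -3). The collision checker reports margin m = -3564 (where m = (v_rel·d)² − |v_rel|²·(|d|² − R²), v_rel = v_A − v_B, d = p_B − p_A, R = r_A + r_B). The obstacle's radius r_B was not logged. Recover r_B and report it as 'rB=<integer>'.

m = -3564
d = (-16, 11);  v_rel = (4, 3),  |v_rel|² = 25
v_rel×d = (4)·(11) − (3)·(-16) = 92
since m = R²·25 − 92²:  R² = (8464 + -3564) / 25 = 196
R = √196 = 14  ⇒  r_B = 14 − 6 = 8

rB=8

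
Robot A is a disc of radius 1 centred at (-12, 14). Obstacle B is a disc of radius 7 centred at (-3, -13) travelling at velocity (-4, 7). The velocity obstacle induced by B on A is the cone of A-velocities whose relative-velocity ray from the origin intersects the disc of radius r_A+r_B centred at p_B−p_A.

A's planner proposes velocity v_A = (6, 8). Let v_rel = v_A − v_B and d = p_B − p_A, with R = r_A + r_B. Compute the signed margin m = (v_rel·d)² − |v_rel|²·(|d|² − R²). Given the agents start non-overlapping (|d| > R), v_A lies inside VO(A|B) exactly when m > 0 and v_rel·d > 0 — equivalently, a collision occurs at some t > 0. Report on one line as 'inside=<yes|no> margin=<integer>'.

d = (9, -27),  |d|² = 810;  R = 1+7 = 8,  c = 810−8² = 746
v_rel = (10, 1),  |v_rel|² = 101;  v_rel·d = (10)·(9) + (1)·(-27) = 63
101·t² − 126·t + 746 = 0  ⇒  m = 63² − 101·746 = -71377
m = -71377 < 0,  v_rel·d = 63 > 0  ⇒  outside

inside=no margin=-71377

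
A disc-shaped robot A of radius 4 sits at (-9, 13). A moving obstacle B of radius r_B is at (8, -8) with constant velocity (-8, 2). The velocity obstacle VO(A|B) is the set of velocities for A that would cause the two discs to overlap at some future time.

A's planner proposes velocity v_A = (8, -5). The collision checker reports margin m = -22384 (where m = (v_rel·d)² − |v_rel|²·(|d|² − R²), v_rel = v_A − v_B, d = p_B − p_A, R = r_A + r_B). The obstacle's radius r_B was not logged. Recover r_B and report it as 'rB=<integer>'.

m = -22384
d = (17, -21);  v_rel = (16, -7),  |v_rel|² = 305
v_rel×d = (16)·(-21) − (-7)·(17) = -217
since m = R²·305 − (-217)²:  R² = (47089 + -22384) / 305 = 81
R = √81 = 9  ⇒  r_B = 9 − 4 = 5

rB=5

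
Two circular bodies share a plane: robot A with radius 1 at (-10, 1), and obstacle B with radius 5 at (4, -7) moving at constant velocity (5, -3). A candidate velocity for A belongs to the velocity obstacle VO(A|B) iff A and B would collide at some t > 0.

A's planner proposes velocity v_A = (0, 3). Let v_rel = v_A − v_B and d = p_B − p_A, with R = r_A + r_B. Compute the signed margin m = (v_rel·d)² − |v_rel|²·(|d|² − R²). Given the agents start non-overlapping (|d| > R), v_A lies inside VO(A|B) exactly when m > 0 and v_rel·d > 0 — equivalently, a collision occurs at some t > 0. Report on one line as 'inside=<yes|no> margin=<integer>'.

d = (14, -8),  |d|² = 260;  R = 1+5 = 6,  c = 260−6² = 224
v_rel = (-5, 6),  |v_rel|² = 61;  v_rel·d = (-5)·(14) + (6)·(-8) = -118
61·t² + 236·t + 224 = 0  ⇒  m = (-118)² − 61·224 = 260
m = 260 > 0,  v_rel·d = -118 < 0  ⇒  outside

inside=no margin=260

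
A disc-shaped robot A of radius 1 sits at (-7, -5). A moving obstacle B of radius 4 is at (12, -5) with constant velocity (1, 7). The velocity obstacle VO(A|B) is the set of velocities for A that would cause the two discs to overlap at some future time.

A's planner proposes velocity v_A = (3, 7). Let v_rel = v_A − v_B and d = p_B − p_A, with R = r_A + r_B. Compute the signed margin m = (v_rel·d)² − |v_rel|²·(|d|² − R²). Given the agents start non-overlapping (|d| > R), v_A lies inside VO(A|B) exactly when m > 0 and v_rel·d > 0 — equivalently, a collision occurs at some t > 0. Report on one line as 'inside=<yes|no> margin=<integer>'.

d = (19, 0),  |d|² = 361;  R = 1+4 = 5,  c = 361−5² = 336
v_rel = (2, 0),  |v_rel|² = 4;  v_rel·d = (2)·(19) + (0)·(0) = 38
4·t² − 76·t + 336 = 0  ⇒  m = 38² − 4·336 = 100
m = 100 > 0,  v_rel·d = 38 > 0  ⇒  inside

inside=yes margin=100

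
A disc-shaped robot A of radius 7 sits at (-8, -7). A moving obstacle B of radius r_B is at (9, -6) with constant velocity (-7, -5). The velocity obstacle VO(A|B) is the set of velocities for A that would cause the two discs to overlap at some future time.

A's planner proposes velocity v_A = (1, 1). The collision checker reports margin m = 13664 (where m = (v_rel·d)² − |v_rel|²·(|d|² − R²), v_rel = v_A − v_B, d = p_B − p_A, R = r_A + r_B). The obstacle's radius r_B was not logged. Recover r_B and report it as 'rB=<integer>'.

m = 13664
d = (17, 1);  v_rel = (8, 6),  |v_rel|² = 100
v_rel×d = (8)·(1) − (6)·(17) = -94
since m = R²·100 − (-94)²:  R² = (8836 + 13664) / 100 = 225
R = √225 = 15  ⇒  r_B = 15 − 7 = 8

rB=8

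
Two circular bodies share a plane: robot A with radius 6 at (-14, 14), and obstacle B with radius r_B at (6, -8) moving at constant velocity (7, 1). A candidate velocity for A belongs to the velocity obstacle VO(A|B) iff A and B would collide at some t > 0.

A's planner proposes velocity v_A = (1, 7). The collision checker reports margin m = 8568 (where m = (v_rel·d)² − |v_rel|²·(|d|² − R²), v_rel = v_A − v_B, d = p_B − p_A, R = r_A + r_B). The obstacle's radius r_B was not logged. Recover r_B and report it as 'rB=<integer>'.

m = 8568
d = (20, -22);  v_rel = (-6, 6),  |v_rel|² = 72
v_rel×d = (-6)·(-22) − (6)·(20) = 12
since m = R²·72 − 12²:  R² = (144 + 8568) / 72 = 121
R = √121 = 11  ⇒  r_B = 11 − 6 = 5

rB=5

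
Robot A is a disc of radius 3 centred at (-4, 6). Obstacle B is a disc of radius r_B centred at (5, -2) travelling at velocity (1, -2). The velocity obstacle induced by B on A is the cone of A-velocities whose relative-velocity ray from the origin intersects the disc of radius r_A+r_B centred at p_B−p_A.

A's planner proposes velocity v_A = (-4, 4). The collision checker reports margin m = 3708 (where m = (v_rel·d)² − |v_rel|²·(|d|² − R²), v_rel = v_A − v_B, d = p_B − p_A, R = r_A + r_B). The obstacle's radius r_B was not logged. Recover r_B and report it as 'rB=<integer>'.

m = 3708
d = (9, -8);  v_rel = (-5, 6),  |v_rel|² = 61
v_rel×d = (-5)·(-8) − (6)·(9) = -14
since m = R²·61 − (-14)²:  R² = (196 + 3708) / 61 = 64
R = √64 = 8  ⇒  r_B = 8 − 3 = 5

rB=5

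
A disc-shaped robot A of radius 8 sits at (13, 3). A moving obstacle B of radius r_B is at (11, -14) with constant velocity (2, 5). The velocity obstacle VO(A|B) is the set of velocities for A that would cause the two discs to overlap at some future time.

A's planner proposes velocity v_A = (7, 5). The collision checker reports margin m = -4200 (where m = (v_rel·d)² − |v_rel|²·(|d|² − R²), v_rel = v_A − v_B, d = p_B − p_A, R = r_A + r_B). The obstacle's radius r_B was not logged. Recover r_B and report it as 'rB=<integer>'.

m = -4200
d = (-2, -17);  v_rel = (5, 0),  |v_rel|² = 25
v_rel×d = (5)·(-17) − (0)·(-2) = -85
since m = R²·25 − (-85)²:  R² = (7225 + -4200) / 25 = 121
R = √121 = 11  ⇒  r_B = 11 − 8 = 3

rB=3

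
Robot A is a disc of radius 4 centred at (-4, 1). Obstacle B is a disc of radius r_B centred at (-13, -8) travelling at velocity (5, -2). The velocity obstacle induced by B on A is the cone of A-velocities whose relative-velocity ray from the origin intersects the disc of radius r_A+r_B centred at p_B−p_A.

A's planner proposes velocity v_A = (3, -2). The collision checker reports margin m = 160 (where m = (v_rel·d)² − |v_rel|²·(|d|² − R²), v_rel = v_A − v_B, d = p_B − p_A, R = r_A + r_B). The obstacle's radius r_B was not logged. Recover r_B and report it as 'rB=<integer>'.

m = 160
d = (-9, -9);  v_rel = (-2, 0),  |v_rel|² = 4
v_rel×d = (-2)·(-9) − (0)·(-9) = 18
since m = R²·4 − 18²:  R² = (324 + 160) / 4 = 121
R = √121 = 11  ⇒  r_B = 11 − 4 = 7

rB=7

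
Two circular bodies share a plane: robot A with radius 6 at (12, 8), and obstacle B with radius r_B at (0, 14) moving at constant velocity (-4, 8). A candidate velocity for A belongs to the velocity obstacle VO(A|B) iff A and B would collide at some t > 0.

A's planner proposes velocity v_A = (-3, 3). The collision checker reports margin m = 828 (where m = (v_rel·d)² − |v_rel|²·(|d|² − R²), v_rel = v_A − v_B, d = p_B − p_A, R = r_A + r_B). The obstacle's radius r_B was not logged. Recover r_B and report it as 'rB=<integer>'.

m = 828
d = (-12, 6);  v_rel = (1, -5),  |v_rel|² = 26
v_rel×d = (1)·(6) − (-5)·(-12) = -54
since m = R²·26 − (-54)²:  R² = (2916 + 828) / 26 = 144
R = √144 = 12  ⇒  r_B = 12 − 6 = 6

rB=6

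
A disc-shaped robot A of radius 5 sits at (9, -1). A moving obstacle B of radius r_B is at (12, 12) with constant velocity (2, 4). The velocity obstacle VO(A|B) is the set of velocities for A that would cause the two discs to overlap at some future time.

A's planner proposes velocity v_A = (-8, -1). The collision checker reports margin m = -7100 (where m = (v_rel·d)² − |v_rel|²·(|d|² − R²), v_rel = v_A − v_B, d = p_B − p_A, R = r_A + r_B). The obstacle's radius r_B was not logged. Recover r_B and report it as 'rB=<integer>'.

m = -7100
d = (3, 13);  v_rel = (-10, -5),  |v_rel|² = 125
v_rel×d = (-10)·(13) − (-5)·(3) = -115
since m = R²·125 − (-115)²:  R² = (13225 + -7100) / 125 = 49
R = √49 = 7  ⇒  r_B = 7 − 5 = 2

rB=2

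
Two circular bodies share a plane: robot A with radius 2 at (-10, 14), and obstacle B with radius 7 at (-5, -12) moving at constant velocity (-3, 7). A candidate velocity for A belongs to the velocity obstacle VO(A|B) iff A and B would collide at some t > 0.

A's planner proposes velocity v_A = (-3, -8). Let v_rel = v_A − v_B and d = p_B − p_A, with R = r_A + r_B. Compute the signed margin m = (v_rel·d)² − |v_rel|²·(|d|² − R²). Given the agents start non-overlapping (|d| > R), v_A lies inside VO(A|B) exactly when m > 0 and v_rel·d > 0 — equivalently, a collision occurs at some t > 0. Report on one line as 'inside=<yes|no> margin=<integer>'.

d = (5, -26),  |d|² = 701;  R = 2+7 = 9,  c = 701−9² = 620
v_rel = (0, -15),  |v_rel|² = 225;  v_rel·d = (0)·(5) + (-15)·(-26) = 390
225·t² − 780·t + 620 = 0  ⇒  m = 390² − 225·620 = 12600
m = 12600 > 0,  v_rel·d = 390 > 0  ⇒  inside

inside=yes margin=12600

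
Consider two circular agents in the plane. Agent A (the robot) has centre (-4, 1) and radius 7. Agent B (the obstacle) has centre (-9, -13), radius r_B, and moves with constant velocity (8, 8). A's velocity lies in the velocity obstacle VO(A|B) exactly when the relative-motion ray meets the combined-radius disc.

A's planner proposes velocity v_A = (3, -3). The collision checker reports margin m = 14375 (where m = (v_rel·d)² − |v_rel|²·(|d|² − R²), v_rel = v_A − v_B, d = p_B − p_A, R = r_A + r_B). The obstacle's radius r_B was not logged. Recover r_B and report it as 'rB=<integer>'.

m = 14375
d = (-5, -14);  v_rel = (-5, -11),  |v_rel|² = 146
v_rel×d = (-5)·(-14) − (-11)·(-5) = 15
since m = R²·146 − 15²:  R² = (225 + 14375) / 146 = 100
R = √100 = 10  ⇒  r_B = 10 − 7 = 3

rB=3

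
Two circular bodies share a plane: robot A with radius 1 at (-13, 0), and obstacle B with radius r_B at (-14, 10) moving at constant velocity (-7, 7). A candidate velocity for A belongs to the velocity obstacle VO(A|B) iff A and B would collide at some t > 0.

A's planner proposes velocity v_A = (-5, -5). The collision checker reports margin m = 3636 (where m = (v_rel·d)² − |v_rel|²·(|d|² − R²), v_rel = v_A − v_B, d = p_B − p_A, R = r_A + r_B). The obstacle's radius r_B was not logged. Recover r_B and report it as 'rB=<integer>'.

m = 3636
d = (-1, 10);  v_rel = (2, -12),  |v_rel|² = 148
v_rel×d = (2)·(10) − (-12)·(-1) = 8
since m = R²·148 − 8²:  R² = (64 + 3636) / 148 = 25
R = √25 = 5  ⇒  r_B = 5 − 1 = 4

rB=4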